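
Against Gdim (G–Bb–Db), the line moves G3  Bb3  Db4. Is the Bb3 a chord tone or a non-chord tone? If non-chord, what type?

Chord tone (the third of G diminished triad).

G diminished triad contains G, Bb, Db; Bb is the third, so it is a chord tone.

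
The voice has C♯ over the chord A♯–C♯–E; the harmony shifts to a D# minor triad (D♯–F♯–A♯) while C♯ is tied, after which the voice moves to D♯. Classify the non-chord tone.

C♯ is a retardation.

The harmony at that moment is D♯ minor triad (D♯, F♯, A♯); C♯ is not a chord tone.
It is held over (the same pitch as the preceding C♯) and left by step up to D♯.
Held over from the previous chord and resolving up by step — a retardation.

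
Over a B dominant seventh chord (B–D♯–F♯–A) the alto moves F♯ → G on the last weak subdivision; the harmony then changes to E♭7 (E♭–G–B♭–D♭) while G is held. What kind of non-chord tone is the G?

The harmony at that moment is B dominant seventh chord (B, D♯, F♯, A); G is not a chord tone.
It is approached by step up from F♯ and then sustained as the same pitch into the next harmony.
Arriving early and becoming a chord tone when the harmony changes — an anticipation.

G is an anticipation.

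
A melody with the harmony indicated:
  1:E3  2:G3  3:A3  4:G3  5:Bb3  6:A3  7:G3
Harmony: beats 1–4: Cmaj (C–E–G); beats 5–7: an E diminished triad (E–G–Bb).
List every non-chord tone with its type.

A3 (beat 3) — neighbor tone; A3 (beat 6) — passing tone.

The harmony at that moment is C major triad (C, E, G); A3 is not a chord tone.
It is approached by step up from G3 and left by step down to G3.
Step away and step back to the same note — a neighbor tone (upper neighbor).
The harmony at that moment is E diminished triad (E, G, Bb); A3 is not a chord tone.
It is approached by step down from Bb3 and left by step down to G3.
Step in, step out in the same direction — a passing tone.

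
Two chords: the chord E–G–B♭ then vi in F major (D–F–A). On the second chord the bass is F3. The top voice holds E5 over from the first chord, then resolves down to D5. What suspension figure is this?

7–6 suspension.

At the second chord the bass is F3. The suspended E5 lies a seventh above the bass; after resolving down by step to D5, the interval above the bass becomes a sixth.
Suspension figures are named by those two intervals: 7–6.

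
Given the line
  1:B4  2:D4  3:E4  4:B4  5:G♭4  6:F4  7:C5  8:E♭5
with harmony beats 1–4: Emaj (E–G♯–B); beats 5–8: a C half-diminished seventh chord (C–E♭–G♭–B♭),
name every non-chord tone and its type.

D4 (beat 2) — appoggiatura; F4 (beat 6) — escape tone.

The harmony at that moment is E major triad (E, G♯, B); D4 is not a chord tone.
It is approached by leap down from B4 and left by step up to E4.
Leap in, step out — an appoggiatura.
The harmony at that moment is C half-diminished seventh chord (C, E♭, G♭, B♭); F4 is not a chord tone.
It is approached by step down from G♭4 and left by leap up to C5.
Step in, leap out — an escape tone.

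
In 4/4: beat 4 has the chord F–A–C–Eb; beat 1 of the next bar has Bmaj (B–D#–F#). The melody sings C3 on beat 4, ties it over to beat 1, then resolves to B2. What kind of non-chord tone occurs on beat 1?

The harmony at that moment is B major triad (B, D#, F#); C3 is not a chord tone.
It is held over (the same pitch as the preceding C3) and left by step down to B2.
Held over from the previous chord and resolving down by step — a suspension.

Suspension.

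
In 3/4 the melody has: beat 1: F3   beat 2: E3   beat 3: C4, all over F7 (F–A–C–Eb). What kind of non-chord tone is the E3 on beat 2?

The harmony at that moment is F dominant seventh chord (F, A, C, Eb); E3 is not a chord tone.
It is approached by step down from F3 and left by leap up to C4.
Step in, leap out, on a weak beat — an escape tone.

Escape tone.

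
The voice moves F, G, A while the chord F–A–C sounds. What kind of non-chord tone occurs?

The harmony at that moment is F major triad (F, A, C); G is not a chord tone.
It is approached by step up from F and left by step up to A.
Step in, step out in the same direction — a passing tone.

G is a passing tone.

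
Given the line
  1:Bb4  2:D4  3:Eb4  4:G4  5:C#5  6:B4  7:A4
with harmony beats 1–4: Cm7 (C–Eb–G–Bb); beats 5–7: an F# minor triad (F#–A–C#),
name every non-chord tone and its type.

D4 (beat 2) — appoggiatura; B4 (beat 6) — passing tone.

The harmony at that moment is C minor seventh chord (C, Eb, G, Bb); D4 is not a chord tone.
It is approached by leap down from Bb4 and left by step up to Eb4.
Leap in, step out — an appoggiatura.
The harmony at that moment is F# minor triad (F#, A, C#); B4 is not a chord tone.
It is approached by step down from C#5 and left by step down to A4.
Step in, step out in the same direction — a passing tone.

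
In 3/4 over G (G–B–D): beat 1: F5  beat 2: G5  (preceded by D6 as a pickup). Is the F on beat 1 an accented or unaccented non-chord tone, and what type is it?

Accented appoggiatura.

The harmony at that moment is G major triad (G, B, D); F5 is not a chord tone.
It is approached by leap down from D6 and left by step up to G5.
Leap in, step out — an appoggiatura.
It falls on the downbeat, so it is accented.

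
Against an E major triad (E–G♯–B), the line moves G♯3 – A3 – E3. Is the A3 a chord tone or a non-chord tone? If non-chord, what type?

The harmony at that moment is E major triad (E, G♯, B); A3 is not a chord tone.
It is approached by step up from G♯3 and left by leap down to E3.
Step in, leap out — an escape tone.

Non-chord tone — an escape tone.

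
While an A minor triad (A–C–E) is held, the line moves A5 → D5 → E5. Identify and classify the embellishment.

The harmony at that moment is A minor triad (A, C, E); D5 is not a chord tone.
It is approached by leap down from A5 and left by step up to E5.
Leap in, step out — an appoggiatura.

D5 is an appoggiatura.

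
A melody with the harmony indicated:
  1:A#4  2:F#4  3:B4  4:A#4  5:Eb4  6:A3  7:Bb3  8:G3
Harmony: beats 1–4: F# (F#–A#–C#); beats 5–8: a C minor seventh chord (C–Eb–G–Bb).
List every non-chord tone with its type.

The harmony at that moment is F# major triad (F#, A#, C#); B4 is not a chord tone.
It is approached by leap up from F#4 and left by step down to A#4.
Leap in, step out — an appoggiatura.
The harmony at that moment is C minor seventh chord (C, Eb, G, Bb); A3 is not a chord tone.
It is approached by leap down from Eb4 and left by step up to Bb3.
Leap in, step out — an appoggiatura.

B4 (beat 3) — appoggiatura; A3 (beat 6) — appoggiatura.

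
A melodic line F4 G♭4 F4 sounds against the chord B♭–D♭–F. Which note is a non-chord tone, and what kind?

G♭4 is a neighbor tone.

The harmony at that moment is B♭ minor triad (B♭, D♭, F); G♭4 is not a chord tone.
It is approached by step up from F4 and left by step down to F4.
Step away and step back to the same note — a neighbor tone (upper neighbor).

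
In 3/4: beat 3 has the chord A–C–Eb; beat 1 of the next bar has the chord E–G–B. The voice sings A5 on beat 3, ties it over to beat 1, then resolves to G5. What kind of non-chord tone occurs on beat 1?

Suspension.

The harmony at that moment is E minor triad (E, G, B); A5 is not a chord tone.
It is held over (the same pitch as the preceding A5) and left by step down to G5.
Held over from the previous chord and resolving down by step — a suspension.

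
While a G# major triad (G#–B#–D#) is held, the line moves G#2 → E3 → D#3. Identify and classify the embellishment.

E3 is an appoggiatura.

The harmony at that moment is G# major triad (G#, B#, D#); E3 is not a chord tone.
It is approached by leap up from G#2 and left by step down to D#3.
Leap in, step out — an appoggiatura.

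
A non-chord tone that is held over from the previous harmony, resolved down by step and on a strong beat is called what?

Approach: by preparation — the pitch is first a chord tone, then held (tied or repeated) while the harmony changes under it. Departure: down by step. Metric position: strong.
A prepared dissonance that resolves downward by step — a suspension. (The same figure resolving upward would be a retardation.)

Suspension.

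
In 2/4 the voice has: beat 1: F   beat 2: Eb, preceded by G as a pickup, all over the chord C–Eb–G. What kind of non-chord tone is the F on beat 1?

The harmony at that moment is C minor triad (C, Eb, G); F is not a chord tone.
It is approached by step down from G and left by step down to Eb.
Step in, step out in the same direction — a passing tone.

Passing tone.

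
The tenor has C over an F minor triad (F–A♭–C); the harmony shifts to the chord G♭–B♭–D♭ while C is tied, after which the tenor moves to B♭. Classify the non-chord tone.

The harmony at that moment is G♭ major triad (G♭, B♭, D♭); C is not a chord tone.
It is held over (the same pitch as the preceding C) and left by step down to B♭.
Held over from the previous chord and resolving down by step — a suspension.

C is a suspension.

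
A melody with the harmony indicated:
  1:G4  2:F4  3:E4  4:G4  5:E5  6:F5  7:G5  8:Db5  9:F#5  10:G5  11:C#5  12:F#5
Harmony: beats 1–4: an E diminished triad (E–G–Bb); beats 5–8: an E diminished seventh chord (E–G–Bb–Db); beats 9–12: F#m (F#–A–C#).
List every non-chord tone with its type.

The harmony at that moment is E diminished triad (E, G, Bb); F4 is not a chord tone.
It is approached by step down from G4 and left by step down to E4.
Step in, step out in the same direction — a passing tone.
The harmony at that moment is E diminished seventh chord (E, G, Bb, Db); F5 is not a chord tone.
It is approached by step up from E5 and left by step up to G5.
Step in, step out in the same direction — a passing tone.
The harmony at that moment is F# minor triad (F#, A, C#); G5 is not a chord tone.
It is approached by step up from F#5 and left by leap down to C#5.
Step in, leap out — an escape tone.

F4 (beat 2) — passing tone; F5 (beat 6) — passing tone; G5 (beat 10) — escape tone.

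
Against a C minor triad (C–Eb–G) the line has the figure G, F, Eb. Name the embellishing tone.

The harmony at that moment is C minor triad (C, Eb, G); F is not a chord tone.
It is approached by step down from G and left by step down to Eb.
Step in, step out in the same direction — a passing tone.

F is a passing tone.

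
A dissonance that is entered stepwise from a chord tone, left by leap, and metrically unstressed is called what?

Escape tone.

Approach: by step. Departure: by leap. Metric position: weak.
Step in, leap out, from a weak position — an escape tone (échappée). (It is the mirror image of the appoggiatura, which leaps in and steps out on a strong beat.)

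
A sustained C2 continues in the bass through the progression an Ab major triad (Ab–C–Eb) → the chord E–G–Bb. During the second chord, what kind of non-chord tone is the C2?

Pedal tone (pedal point).

The harmony at that moment is E diminished triad (E, G, Bb); C2 is not a chord tone.
It is held over (the same pitch as the preceding C2) and then sustained as the same pitch into the next harmony.
Sustained through a change of harmony — a pedal tone.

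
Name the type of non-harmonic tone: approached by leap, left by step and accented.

Appoggiatura.

Approach: by leap. Departure: by step. Metric position: strong.
Leap in, step out, in a metrically strong position — an appoggiatura. (It is the mirror image of the escape tone, which steps in and leaps out from a weak position.)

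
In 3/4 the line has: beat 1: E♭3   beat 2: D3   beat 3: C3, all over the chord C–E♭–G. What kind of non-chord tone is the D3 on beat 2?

The harmony at that moment is C minor triad (C, E♭, G); D3 is not a chord tone.
It is approached by step down from E♭3 and left by step down to C3.
Step in, step out in the same direction — a passing tone.

Passing tone.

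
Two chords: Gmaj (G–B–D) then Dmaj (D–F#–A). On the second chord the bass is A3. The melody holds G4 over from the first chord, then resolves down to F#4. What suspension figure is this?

At the second chord the bass is A3. The suspended G4 lies a seventh above the bass; after resolving down by step to F#4, the interval above the bass becomes a sixth.
Suspension figures are named by those two intervals: 7–6.

7–6 suspension.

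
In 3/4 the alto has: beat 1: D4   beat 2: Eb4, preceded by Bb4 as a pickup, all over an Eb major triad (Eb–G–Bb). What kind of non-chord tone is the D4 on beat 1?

The harmony at that moment is Eb major triad (Eb, G, Bb); D4 is not a chord tone.
It is approached by leap down from Bb4 and left by step up to Eb4.
Leap in, step out, metrically accented — an appoggiatura.

Appoggiatura.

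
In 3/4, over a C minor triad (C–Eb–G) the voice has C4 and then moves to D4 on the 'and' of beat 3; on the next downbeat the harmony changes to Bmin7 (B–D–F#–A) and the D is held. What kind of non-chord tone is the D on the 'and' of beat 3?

Anticipation.

The harmony at that moment is C minor triad (C, Eb, G); D4 is not a chord tone.
It is approached by step up from C4 and then sustained as the same pitch into the next harmony.
Arriving early and becoming a chord tone when the harmony changes — an anticipation.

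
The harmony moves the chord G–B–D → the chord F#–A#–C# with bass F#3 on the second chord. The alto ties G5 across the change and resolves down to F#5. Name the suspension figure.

9–8 suspension.

At the second chord the bass is F#3. The suspended G5 lies a ninth above the bass; after resolving down by step to F#5, the interval above the bass becomes an octave.
Suspension figures are named by those two intervals: 9–8.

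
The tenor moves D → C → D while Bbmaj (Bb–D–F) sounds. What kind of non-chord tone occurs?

The harmony at that moment is Bb major triad (Bb, D, F); C is not a chord tone.
It is approached by step down from D and left by step up to D.
Step away and step back to the same note — a neighbor tone (lower neighbor).

C is a neighbor tone.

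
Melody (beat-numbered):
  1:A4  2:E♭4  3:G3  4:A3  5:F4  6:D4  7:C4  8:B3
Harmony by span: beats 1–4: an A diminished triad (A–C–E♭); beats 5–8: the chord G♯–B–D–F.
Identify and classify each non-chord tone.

G3 (beat 3) — appoggiatura; C4 (beat 7) — passing tone.

The harmony at that moment is A diminished triad (A, C, E♭); G3 is not a chord tone.
It is approached by leap down from E♭4 and left by step up to A3.
Leap in, step out — an appoggiatura.
The harmony at that moment is G♯ diminished seventh chord (G♯, B, D, F); C4 is not a chord tone.
It is approached by step down from D4 and left by step down to B3.
Step in, step out in the same direction — a passing tone.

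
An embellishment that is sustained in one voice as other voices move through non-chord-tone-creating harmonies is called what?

Approach: none. Departure: none — a single pitch is sustained while the chords change around it, passing through harmonies that do not contain it.
No melodic motion at all; the dissonance is created entirely by the moving harmonies against the stationary note — a pedal tone (pedal point).

Pedal tone.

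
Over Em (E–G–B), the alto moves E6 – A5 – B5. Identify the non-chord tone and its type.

A5 is an appoggiatura.

The harmony at that moment is E minor triad (E, G, B); A5 is not a chord tone.
It is approached by leap down from E6 and left by step up to B5.
Leap in, step out — an appoggiatura.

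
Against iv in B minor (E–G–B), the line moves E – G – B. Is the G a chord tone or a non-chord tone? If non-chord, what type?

E minor triad contains E, G, B; G is the third, so it is a chord tone.

Chord tone (the third of E minor triad).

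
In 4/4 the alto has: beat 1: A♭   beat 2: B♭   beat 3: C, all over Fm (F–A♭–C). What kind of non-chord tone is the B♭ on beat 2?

Passing tone.

The harmony at that moment is F minor triad (F, A♭, C); B♭ is not a chord tone.
It is approached by step up from A♭ and left by step up to C.
Step in, step out in the same direction — a passing tone.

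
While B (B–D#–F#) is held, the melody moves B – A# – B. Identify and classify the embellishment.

A# is a neighbor tone.

The harmony at that moment is B major triad (B, D#, F#); A# is not a chord tone.
It is approached by step down from B and left by step up to B.
Step away and step back to the same note — a neighbor tone (lower neighbor).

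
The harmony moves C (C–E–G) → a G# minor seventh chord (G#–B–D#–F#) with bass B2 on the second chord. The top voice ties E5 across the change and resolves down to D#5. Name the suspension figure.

At the second chord the bass is B2. The suspended E5 lies a fourth above the bass; after resolving down by step to D#5, the interval above the bass becomes a third.
Suspension figures are named by those two intervals: 4–3.

4–3 suspension.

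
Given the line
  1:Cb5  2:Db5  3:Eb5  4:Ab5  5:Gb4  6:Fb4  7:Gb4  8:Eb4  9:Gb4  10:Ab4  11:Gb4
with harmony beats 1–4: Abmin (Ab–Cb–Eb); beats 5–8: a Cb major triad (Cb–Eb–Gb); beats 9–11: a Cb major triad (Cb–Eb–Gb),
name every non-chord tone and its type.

Db5 (beat 2) — passing tone; Fb4 (beat 6) — neighbor tone; Ab4 (beat 10) — neighbor tone.

The harmony at that moment is Ab minor triad (Ab, Cb, Eb); Db5 is not a chord tone.
It is approached by step up from Cb5 and left by step up to Eb5.
Step in, step out in the same direction — a passing tone.
The harmony at that moment is Cb major triad (Cb, Eb, Gb); Fb4 is not a chord tone.
It is approached by step down from Gb4 and left by step up to Gb4.
Step away and step back to the same note — a neighbor tone (lower neighbor).
The harmony at that moment is Cb major triad (Cb, Eb, Gb); Ab4 is not a chord tone.
It is approached by step up from Gb4 and left by step down to Gb4.
Step away and step back to the same note — a neighbor tone (upper neighbor).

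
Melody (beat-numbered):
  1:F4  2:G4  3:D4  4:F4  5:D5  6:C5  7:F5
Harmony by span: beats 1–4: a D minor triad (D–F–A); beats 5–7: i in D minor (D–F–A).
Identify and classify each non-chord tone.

The harmony at that moment is D minor triad (D, F, A); G4 is not a chord tone.
It is approached by step up from F4 and left by leap down to D4.
Step in, leap out — an escape tone.
The harmony at that moment is D minor triad (D, F, A); C5 is not a chord tone.
It is approached by step down from D5 and left by leap up to F5.
Step in, leap out — an escape tone.

G4 (beat 2) — escape tone; C5 (beat 6) — escape tone.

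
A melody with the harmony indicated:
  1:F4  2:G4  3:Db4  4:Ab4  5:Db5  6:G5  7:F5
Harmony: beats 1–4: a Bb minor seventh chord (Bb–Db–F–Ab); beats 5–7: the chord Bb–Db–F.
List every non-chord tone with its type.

The harmony at that moment is Bb minor seventh chord (Bb, Db, F, Ab); G4 is not a chord tone.
It is approached by step up from F4 and left by leap down to Db4.
Step in, leap out — an escape tone.
The harmony at that moment is Bb minor triad (Bb, Db, F); G5 is not a chord tone.
It is approached by leap up from Db5 and left by step down to F5.
Leap in, step out — an appoggiatura.

G4 (beat 2) — escape tone; G5 (beat 6) — appoggiatura.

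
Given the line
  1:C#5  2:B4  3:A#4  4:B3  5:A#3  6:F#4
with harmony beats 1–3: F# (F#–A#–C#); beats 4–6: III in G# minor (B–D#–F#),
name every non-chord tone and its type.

The harmony at that moment is F# major triad (F#, A#, C#); B4 is not a chord tone.
It is approached by step down from C#5 and left by step down to A#4.
Step in, step out in the same direction — a passing tone.
The harmony at that moment is B major triad (B, D#, F#); A#3 is not a chord tone.
It is approached by step down from B3 and left by leap up to F#4.
Step in, leap out — an escape tone.

B4 (beat 2) — passing tone; A#3 (beat 5) — escape tone.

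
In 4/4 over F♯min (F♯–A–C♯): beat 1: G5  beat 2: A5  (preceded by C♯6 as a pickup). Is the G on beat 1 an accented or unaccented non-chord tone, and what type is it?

Accented appoggiatura.

The harmony at that moment is F♯ minor triad (F♯, A, C♯); G5 is not a chord tone.
It is approached by leap down from C♯6 and left by step up to A5.
Leap in, step out — an appoggiatura.
It falls on the downbeat, so it is accented.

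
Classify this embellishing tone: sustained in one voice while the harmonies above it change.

Approach: none. Departure: none — a single pitch is sustained while the chords change around it, passing through harmonies that do not contain it.
No melodic motion at all; the dissonance is created entirely by the moving harmonies against the stationary note — a pedal tone (pedal point).

Pedal tone.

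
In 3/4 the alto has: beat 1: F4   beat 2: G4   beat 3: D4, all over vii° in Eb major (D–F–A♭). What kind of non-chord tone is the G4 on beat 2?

Escape tone.

The harmony at that moment is D diminished triad (D, F, A♭); G4 is not a chord tone.
It is approached by step up from F4 and left by leap down to D4.
Step in, leap out, on a weak beat — an escape tone.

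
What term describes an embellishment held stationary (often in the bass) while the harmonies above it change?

Pedal tone.

Approach: none. Departure: none — a single pitch is sustained while the chords change around it, passing through harmonies that do not contain it.
No melodic motion at all; the dissonance is created entirely by the moving harmonies against the stationary note — a pedal tone (pedal point).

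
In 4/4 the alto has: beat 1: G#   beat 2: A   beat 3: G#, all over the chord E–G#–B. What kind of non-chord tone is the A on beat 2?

The harmony at that moment is E major triad (E, G#, B); A is not a chord tone.
It is approached by step up from G# and left by step down to G#.
Step away and step back to the same note — a neighbor tone (upper neighbor).

Upper neighbor tone.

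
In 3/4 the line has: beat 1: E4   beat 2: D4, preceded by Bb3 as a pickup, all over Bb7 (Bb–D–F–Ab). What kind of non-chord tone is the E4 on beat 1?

The harmony at that moment is Bb dominant seventh chord (Bb, D, F, Ab); E4 is not a chord tone.
It is approached by leap up from Bb3 and left by step down to D4.
Leap in, step out, metrically accented — an appoggiatura.

Appoggiatura.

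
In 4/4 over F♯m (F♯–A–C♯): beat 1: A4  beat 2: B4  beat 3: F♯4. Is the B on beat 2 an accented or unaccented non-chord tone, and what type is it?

Unaccented escape tone.

The harmony at that moment is F♯ minor triad (F♯, A, C♯); B4 is not a chord tone.
It is approached by step up from A4 and left by leap down to F♯4.
Step in, leap out — an escape tone.
It falls on a weak beat, so it is unaccented.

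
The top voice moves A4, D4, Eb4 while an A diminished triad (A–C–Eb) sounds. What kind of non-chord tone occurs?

D4 is an appoggiatura.

The harmony at that moment is A diminished triad (A, C, Eb); D4 is not a chord tone.
It is approached by leap down from A4 and left by step up to Eb4.
Leap in, step out — an appoggiatura.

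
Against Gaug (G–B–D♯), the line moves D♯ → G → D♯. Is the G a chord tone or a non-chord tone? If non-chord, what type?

G augmented triad contains G, B, D♯; G is the root, so it is a chord tone.

Chord tone (the root of G augmented triad).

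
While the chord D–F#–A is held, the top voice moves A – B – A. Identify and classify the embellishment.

The harmony at that moment is D major triad (D, F#, A); B is not a chord tone.
It is approached by step up from A and left by step down to A.
Step away and step back to the same note — a neighbor tone (upper neighbor).

B is a neighbor tone.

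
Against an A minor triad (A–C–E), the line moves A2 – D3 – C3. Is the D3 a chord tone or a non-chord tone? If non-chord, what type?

The harmony at that moment is A minor triad (A, C, E); D3 is not a chord tone.
It is approached by leap up from A2 and left by step down to C3.
Leap in, step out — an appoggiatura.

Non-chord tone — an appoggiatura.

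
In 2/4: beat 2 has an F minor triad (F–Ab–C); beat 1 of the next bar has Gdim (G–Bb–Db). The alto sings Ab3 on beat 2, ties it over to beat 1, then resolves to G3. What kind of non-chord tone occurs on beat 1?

The harmony at that moment is G diminished triad (G, Bb, Db); Ab3 is not a chord tone.
It is held over (the same pitch as the preceding Ab3) and left by step down to G3.
Held over from the previous chord and resolving down by step — a suspension.

Suspension.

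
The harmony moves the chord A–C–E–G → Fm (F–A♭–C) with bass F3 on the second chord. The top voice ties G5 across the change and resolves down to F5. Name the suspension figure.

At the second chord the bass is F3. The suspended G5 lies a ninth above the bass; after resolving down by step to F5, the interval above the bass becomes an octave.
Suspension figures are named by those two intervals: 9–8.

9–8 suspension.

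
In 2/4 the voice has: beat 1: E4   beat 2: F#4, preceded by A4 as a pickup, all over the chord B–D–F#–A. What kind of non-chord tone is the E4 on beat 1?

Appoggiatura.

The harmony at that moment is B minor seventh chord (B, D, F#, A); E4 is not a chord tone.
It is approached by leap down from A4 and left by step up to F#4.
Leap in, step out, metrically accented — an appoggiatura.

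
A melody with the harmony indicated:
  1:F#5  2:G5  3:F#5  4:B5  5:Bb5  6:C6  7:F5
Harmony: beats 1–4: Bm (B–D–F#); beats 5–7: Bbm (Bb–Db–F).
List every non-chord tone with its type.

The harmony at that moment is B minor triad (B, D, F#); G5 is not a chord tone.
It is approached by step up from F#5 and left by step down to F#5.
Step away and step back to the same note — a neighbor tone (upper neighbor).
The harmony at that moment is Bb minor triad (Bb, Db, F); C6 is not a chord tone.
It is approached by step up from Bb5 and left by leap down to F5.
Step in, leap out — an escape tone.

G5 (beat 2) — neighbor tone; C6 (beat 6) — escape tone.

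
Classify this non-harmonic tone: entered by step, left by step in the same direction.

Approach: by step. Departure: by step, continuing in the same direction.
Stepwise on both sides with no change of direction means the note fills in the space between two different chord tones — a passing tone. (Had it turned back to its starting note it would be a neighbor tone instead.)

Passing tone.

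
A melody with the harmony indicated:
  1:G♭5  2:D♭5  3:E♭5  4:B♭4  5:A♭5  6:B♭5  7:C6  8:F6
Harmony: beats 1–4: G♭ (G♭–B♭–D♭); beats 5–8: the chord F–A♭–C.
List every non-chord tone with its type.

E♭5 (beat 3) — escape tone; B♭5 (beat 6) — passing tone.

The harmony at that moment is G♭ major triad (G♭, B♭, D♭); E♭5 is not a chord tone.
It is approached by step up from D♭5 and left by leap down to B♭4.
Step in, leap out — an escape tone.
The harmony at that moment is F minor triad (F, A♭, C); B♭5 is not a chord tone.
It is approached by step up from A♭5 and left by step up to C6.
Step in, step out in the same direction — a passing tone.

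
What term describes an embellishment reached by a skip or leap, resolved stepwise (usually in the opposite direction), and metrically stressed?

Approach: by leap. Departure: by step. Metric position: strong.
Leap in, step out, in a metrically strong position — an appoggiatura. (It is the mirror image of the escape tone, which steps in and leaps out from a weak position.)

Appoggiatura.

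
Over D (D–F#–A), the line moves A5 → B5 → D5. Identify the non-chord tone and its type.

The harmony at that moment is D major triad (D, F#, A); B5 is not a chord tone.
It is approached by step up from A5 and left by leap down to D5.
Step in, leap out — an escape tone.

B5 is an escape tone.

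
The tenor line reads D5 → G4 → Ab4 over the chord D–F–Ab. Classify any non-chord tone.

The harmony at that moment is D diminished triad (D, F, Ab); G4 is not a chord tone.
It is approached by leap down from D5 and left by step up to Ab4.
Leap in, step out — an appoggiatura.

G4 is an appoggiatura.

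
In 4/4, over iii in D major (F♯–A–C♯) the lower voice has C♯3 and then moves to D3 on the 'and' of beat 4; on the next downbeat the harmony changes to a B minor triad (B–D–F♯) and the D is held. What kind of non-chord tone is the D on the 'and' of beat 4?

Anticipation.

The harmony at that moment is F♯ minor triad (F♯, A, C♯); D3 is not a chord tone.
It is approached by step up from C♯3 and then sustained as the same pitch into the next harmony.
Arriving early and becoming a chord tone when the harmony changes — an anticipation.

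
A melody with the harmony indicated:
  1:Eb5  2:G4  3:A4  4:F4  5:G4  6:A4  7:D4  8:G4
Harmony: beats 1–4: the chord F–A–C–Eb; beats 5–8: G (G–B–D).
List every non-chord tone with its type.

G4 (beat 2) — appoggiatura; A4 (beat 6) — escape tone.

The harmony at that moment is F dominant seventh chord (F, A, C, Eb); G4 is not a chord tone.
It is approached by leap down from Eb5 and left by step up to A4.
Leap in, step out — an appoggiatura.
The harmony at that moment is G major triad (G, B, D); A4 is not a chord tone.
It is approached by step up from G4 and left by leap down to D4.
Step in, leap out — an escape tone.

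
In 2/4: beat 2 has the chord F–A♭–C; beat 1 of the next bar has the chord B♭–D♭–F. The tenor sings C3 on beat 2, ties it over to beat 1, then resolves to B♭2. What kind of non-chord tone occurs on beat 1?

Suspension.

The harmony at that moment is B♭ minor triad (B♭, D♭, F); C3 is not a chord tone.
It is held over (the same pitch as the preceding C3) and left by step down to B♭2.
Held over from the previous chord and resolving down by step — a suspension.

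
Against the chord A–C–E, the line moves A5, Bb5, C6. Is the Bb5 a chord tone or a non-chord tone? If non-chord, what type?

Non-chord tone — a passing tone.

The harmony at that moment is A minor triad (A, C, E); Bb5 is not a chord tone.
It is approached by step up from A5 and left by step up to C6.
Step in, step out in the same direction — a passing tone.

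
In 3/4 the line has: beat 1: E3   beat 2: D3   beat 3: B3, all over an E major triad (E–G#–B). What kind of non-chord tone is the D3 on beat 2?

The harmony at that moment is E major triad (E, G#, B); D3 is not a chord tone.
It is approached by step down from E3 and left by leap up to B3.
Step in, leap out, on a weak beat — an escape tone.

Escape tone.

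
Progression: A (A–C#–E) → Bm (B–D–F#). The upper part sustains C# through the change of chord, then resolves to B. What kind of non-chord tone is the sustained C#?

The harmony at that moment is B minor triad (B, D, F#); C# is not a chord tone.
It is held over (the same pitch as the preceding C#) and left by step down to B.
Held over from the previous chord and resolving down by step — a suspension.

C# is a suspension.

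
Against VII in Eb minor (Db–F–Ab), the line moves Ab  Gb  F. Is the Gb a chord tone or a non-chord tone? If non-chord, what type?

Non-chord tone — a passing tone.

The harmony at that moment is Db major triad (Db, F, Ab); Gb is not a chord tone.
It is approached by step down from Ab and left by step down to F.
Step in, step out in the same direction — a passing tone.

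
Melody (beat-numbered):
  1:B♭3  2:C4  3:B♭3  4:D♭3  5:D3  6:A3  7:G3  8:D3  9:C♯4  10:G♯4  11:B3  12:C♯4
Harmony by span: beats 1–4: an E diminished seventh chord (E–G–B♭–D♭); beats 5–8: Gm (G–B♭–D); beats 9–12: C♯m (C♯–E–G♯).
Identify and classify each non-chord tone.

C4 (beat 2) — neighbor tone; A3 (beat 6) — appoggiatura; B3 (beat 11) — appoggiatura.

The harmony at that moment is E diminished seventh chord (E, G, B♭, D♭); C4 is not a chord tone.
It is approached by step up from B♭3 and left by step down to B♭3.
Step away and step back to the same note — a neighbor tone (upper neighbor).
The harmony at that moment is G minor triad (G, B♭, D); A3 is not a chord tone.
It is approached by leap up from D3 and left by step down to G3.
Leap in, step out — an appoggiatura.
The harmony at that moment is C♯ minor triad (C♯, E, G♯); B3 is not a chord tone.
It is approached by leap down from G♯4 and left by step up to C♯4.
Leap in, step out — an appoggiatura.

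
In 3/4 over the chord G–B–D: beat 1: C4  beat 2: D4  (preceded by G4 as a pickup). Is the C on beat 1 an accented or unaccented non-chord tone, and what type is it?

The harmony at that moment is G major triad (G, B, D); C4 is not a chord tone.
It is approached by leap down from G4 and left by step up to D4.
Leap in, step out — an appoggiatura.
It falls on the downbeat, so it is accented.

Accented appoggiatura.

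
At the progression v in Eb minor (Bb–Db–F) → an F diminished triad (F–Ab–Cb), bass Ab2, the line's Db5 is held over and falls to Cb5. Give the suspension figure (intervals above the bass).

4–3 suspension.

At the second chord the bass is Ab2. The suspended Db5 lies a fourth above the bass; after resolving down by step to Cb5, the interval above the bass becomes a third.
Suspension figures are named by those two intervals: 4–3.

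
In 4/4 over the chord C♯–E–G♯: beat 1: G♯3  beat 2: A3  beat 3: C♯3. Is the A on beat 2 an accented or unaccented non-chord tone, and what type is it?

Unaccented escape tone.

The harmony at that moment is C♯ minor triad (C♯, E, G♯); A3 is not a chord tone.
It is approached by step up from G♯3 and left by leap down to C♯3.
Step in, leap out — an escape tone.
It falls on a weak beat, so it is unaccented.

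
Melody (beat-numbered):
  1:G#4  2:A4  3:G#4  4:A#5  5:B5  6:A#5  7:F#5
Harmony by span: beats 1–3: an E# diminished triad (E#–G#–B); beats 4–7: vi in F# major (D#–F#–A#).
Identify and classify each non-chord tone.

The harmony at that moment is E# diminished triad (E#, G#, B); A4 is not a chord tone.
It is approached by step up from G#4 and left by step down to G#4.
Step away and step back to the same note — a neighbor tone (upper neighbor).
The harmony at that moment is D# minor triad (D#, F#, A#); B5 is not a chord tone.
It is approached by step up from A#5 and left by step down to A#5.
Step away and step back to the same note — a neighbor tone (upper neighbor).

A4 (beat 2) — neighbor tone; B5 (beat 5) — neighbor tone.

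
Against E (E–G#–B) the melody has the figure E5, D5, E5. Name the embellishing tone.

The harmony at that moment is E major triad (E, G#, B); D5 is not a chord tone.
It is approached by step down from E5 and left by step up to E5.
Step away and step back to the same note — a neighbor tone (lower neighbor).

D5 is a neighbor tone.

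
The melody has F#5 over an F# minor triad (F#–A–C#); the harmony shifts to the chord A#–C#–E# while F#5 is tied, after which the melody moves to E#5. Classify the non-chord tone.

F#5 is a suspension.

The harmony at that moment is A# minor triad (A#, C#, E#); F#5 is not a chord tone.
It is held over (the same pitch as the preceding F#5) and left by step down to E#5.
Held over from the previous chord and resolving down by step — a suspension.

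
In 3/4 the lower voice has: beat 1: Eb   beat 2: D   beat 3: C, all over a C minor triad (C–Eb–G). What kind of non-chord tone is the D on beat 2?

Passing tone.

The harmony at that moment is C minor triad (C, Eb, G); D is not a chord tone.
It is approached by step down from Eb and left by step down to C.
Step in, step out in the same direction — a passing tone.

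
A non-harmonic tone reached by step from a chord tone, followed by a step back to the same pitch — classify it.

Approach: by step. Departure: by step in the opposite direction, back to the starting pitch.
Stepwise on both sides but reversing to return to the same chord tone — a neighbor tone. (Had it continued onward in the same direction it would be a passing tone instead.)

Neighbor tone.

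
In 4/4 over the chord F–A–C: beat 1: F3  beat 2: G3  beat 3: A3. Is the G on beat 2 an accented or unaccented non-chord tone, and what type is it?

The harmony at that moment is F major triad (F, A, C); G3 is not a chord tone.
It is approached by step up from F3 and left by step up to A3.
Step in, step out in the same direction — a passing tone.
It falls on a weak beat, so it is unaccented.

Unaccented passing tone.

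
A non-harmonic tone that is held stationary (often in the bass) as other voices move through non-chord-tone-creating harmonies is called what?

Pedal tone.

Approach: none. Departure: none — a single pitch is sustained while the chords change around it, passing through harmonies that do not contain it.
No melodic motion at all; the dissonance is created entirely by the moving harmonies against the stationary note — a pedal tone (pedal point).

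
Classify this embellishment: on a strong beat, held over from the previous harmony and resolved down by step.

Suspension.

Approach: by preparation — the pitch is first a chord tone, then held (tied or repeated) while the harmony changes under it. Departure: down by step. Metric position: strong.
A prepared dissonance that resolves downward by step — a suspension. (The same figure resolving upward would be a retardation.)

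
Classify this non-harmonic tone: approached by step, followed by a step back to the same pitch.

Neighbor tone.

Approach: by step. Departure: by step in the opposite direction, back to the starting pitch.
Stepwise on both sides but reversing to return to the same chord tone — a neighbor tone. (Had it continued onward in the same direction it would be a passing tone instead.)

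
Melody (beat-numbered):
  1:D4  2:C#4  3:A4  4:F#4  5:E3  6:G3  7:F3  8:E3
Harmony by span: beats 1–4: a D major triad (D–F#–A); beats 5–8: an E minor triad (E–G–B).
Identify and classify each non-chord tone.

C#4 (beat 2) — escape tone; F3 (beat 7) — passing tone.

The harmony at that moment is D major triad (D, F#, A); C#4 is not a chord tone.
It is approached by step down from D4 and left by leap up to A4.
Step in, leap out — an escape tone.
The harmony at that moment is E minor triad (E, G, B); F3 is not a chord tone.
It is approached by step down from G3 and left by step down to E3.
Step in, step out in the same direction — a passing tone.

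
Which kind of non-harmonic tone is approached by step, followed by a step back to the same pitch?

Neighbor tone.

Approach: by step. Departure: by step in the opposite direction, back to the starting pitch.
Stepwise on both sides but reversing to return to the same chord tone — a neighbor tone. (Had it continued onward in the same direction it would be a passing tone instead.)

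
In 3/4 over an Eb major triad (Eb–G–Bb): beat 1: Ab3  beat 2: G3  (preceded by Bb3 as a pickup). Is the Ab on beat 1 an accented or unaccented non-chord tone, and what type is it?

The harmony at that moment is Eb major triad (Eb, G, Bb); Ab3 is not a chord tone.
It is approached by step down from Bb3 and left by step down to G3.
Step in, step out in the same direction — a passing tone.
It falls on the downbeat, so it is accented.

Accented passing tone.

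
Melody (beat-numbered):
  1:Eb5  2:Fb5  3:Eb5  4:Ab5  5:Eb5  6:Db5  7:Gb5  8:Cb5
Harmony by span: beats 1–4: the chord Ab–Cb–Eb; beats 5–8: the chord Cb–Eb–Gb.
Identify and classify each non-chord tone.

Fb5 (beat 2) — neighbor tone; Db5 (beat 6) — escape tone.

The harmony at that moment is Ab minor triad (Ab, Cb, Eb); Fb5 is not a chord tone.
It is approached by step up from Eb5 and left by step down to Eb5.
Step away and step back to the same note — a neighbor tone (upper neighbor).
The harmony at that moment is Cb major triad (Cb, Eb, Gb); Db5 is not a chord tone.
It is approached by step down from Eb5 and left by leap up to Gb5.
Step in, leap out — an escape tone.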